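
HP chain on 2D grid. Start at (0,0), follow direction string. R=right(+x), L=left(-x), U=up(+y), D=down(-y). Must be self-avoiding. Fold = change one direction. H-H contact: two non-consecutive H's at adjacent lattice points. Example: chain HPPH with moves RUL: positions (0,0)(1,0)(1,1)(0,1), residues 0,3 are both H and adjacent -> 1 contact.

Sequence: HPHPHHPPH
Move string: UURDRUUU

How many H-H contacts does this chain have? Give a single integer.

Positions: [(0, 0), (0, 1), (0, 2), (1, 2), (1, 1), (2, 1), (2, 2), (2, 3), (2, 4)]
No H-H contacts found.

Answer: 0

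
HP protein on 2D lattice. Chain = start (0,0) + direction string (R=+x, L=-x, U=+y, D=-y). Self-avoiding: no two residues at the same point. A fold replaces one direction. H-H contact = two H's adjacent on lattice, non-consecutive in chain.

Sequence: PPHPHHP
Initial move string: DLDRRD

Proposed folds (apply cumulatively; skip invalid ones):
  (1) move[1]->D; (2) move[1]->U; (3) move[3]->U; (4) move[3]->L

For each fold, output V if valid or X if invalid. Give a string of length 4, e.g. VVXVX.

Initial: DLDRRD -> [(0, 0), (0, -1), (-1, -1), (-1, -2), (0, -2), (1, -2), (1, -3)]
Fold 1: move[1]->D => DDDRRD VALID
Fold 2: move[1]->U => DUDRRD INVALID (collision), skipped
Fold 3: move[3]->U => DDDURD INVALID (collision), skipped
Fold 4: move[3]->L => DDDLRD INVALID (collision), skipped

Answer: VXXX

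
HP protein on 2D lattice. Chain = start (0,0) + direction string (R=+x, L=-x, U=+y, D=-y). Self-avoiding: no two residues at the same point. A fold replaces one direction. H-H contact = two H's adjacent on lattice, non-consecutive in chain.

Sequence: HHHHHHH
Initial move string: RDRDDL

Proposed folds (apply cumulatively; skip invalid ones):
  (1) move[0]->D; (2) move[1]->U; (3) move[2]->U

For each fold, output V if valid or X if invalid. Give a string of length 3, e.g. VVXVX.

Answer: VXX

Derivation:
Initial: RDRDDL -> [(0, 0), (1, 0), (1, -1), (2, -1), (2, -2), (2, -3), (1, -3)]
Fold 1: move[0]->D => DDRDDL VALID
Fold 2: move[1]->U => DURDDL INVALID (collision), skipped
Fold 3: move[2]->U => DDUDDL INVALID (collision), skipped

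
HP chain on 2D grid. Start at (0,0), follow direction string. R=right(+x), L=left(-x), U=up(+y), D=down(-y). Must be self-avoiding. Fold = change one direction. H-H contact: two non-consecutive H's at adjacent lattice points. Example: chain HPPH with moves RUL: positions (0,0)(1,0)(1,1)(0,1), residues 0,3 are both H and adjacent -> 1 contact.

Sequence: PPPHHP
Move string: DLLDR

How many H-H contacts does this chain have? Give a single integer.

Answer: 0

Derivation:
Positions: [(0, 0), (0, -1), (-1, -1), (-2, -1), (-2, -2), (-1, -2)]
No H-H contacts found.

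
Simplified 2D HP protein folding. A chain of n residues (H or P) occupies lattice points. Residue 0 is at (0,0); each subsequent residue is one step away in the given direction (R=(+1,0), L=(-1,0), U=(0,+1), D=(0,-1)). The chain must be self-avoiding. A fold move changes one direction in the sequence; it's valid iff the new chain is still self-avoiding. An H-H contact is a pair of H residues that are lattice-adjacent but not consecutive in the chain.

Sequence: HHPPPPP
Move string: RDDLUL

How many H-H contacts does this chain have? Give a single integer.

Answer: 0

Derivation:
Positions: [(0, 0), (1, 0), (1, -1), (1, -2), (0, -2), (0, -1), (-1, -1)]
No H-H contacts found.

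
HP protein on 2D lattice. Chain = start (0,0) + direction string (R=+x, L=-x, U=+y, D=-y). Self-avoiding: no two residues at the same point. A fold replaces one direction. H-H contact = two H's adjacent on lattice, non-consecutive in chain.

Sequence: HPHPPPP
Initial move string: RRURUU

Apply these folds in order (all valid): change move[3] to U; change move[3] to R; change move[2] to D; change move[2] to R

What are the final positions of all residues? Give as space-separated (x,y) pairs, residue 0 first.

Answer: (0,0) (1,0) (2,0) (3,0) (4,0) (4,1) (4,2)

Derivation:
Initial moves: RRURUU
Fold: move[3]->U => RRUUUU (positions: [(0, 0), (1, 0), (2, 0), (2, 1), (2, 2), (2, 3), (2, 4)])
Fold: move[3]->R => RRURUU (positions: [(0, 0), (1, 0), (2, 0), (2, 1), (3, 1), (3, 2), (3, 3)])
Fold: move[2]->D => RRDRUU (positions: [(0, 0), (1, 0), (2, 0), (2, -1), (3, -1), (3, 0), (3, 1)])
Fold: move[2]->R => RRRRUU (positions: [(0, 0), (1, 0), (2, 0), (3, 0), (4, 0), (4, 1), (4, 2)])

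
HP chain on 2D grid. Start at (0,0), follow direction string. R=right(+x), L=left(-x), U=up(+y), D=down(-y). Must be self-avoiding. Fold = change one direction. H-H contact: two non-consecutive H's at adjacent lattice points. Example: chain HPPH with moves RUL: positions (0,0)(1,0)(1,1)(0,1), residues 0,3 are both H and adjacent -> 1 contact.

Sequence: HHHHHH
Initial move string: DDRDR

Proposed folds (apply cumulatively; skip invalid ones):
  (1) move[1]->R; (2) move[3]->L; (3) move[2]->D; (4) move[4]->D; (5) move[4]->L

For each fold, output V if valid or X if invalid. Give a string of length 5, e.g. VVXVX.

Initial: DDRDR -> [(0, 0), (0, -1), (0, -2), (1, -2), (1, -3), (2, -3)]
Fold 1: move[1]->R => DRRDR VALID
Fold 2: move[3]->L => DRRLR INVALID (collision), skipped
Fold 3: move[2]->D => DRDDR VALID
Fold 4: move[4]->D => DRDDD VALID
Fold 5: move[4]->L => DRDDL VALID

Answer: VXVVV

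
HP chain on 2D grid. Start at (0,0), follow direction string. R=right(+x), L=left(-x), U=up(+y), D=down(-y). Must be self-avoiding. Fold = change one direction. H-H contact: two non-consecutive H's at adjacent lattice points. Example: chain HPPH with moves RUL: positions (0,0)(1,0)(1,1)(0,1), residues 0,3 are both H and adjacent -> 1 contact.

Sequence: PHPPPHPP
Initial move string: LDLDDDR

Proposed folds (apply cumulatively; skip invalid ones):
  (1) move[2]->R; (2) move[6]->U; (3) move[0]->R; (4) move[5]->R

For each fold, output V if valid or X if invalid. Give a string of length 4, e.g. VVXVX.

Initial: LDLDDDR -> [(0, 0), (-1, 0), (-1, -1), (-2, -1), (-2, -2), (-2, -3), (-2, -4), (-1, -4)]
Fold 1: move[2]->R => LDRDDDR VALID
Fold 2: move[6]->U => LDRDDDU INVALID (collision), skipped
Fold 3: move[0]->R => RDRDDDR VALID
Fold 4: move[5]->R => RDRDDRR VALID

Answer: VXVV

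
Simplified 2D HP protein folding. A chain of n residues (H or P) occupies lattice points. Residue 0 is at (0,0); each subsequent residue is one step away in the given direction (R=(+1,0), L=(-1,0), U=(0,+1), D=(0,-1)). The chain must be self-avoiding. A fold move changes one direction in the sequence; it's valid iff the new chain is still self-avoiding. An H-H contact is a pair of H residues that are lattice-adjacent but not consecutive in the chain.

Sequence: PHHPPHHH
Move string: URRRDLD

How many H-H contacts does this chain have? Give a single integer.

Answer: 0

Derivation:
Positions: [(0, 0), (0, 1), (1, 1), (2, 1), (3, 1), (3, 0), (2, 0), (2, -1)]
No H-H contacts found.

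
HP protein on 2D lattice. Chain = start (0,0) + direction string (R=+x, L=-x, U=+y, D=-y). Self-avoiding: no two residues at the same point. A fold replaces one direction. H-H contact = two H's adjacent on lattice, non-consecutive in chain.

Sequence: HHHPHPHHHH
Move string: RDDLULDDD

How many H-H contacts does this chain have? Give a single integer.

Positions: [(0, 0), (1, 0), (1, -1), (1, -2), (0, -2), (0, -1), (-1, -1), (-1, -2), (-1, -3), (-1, -4)]
H-H contact: residue 4 @(0,-2) - residue 7 @(-1, -2)

Answer: 1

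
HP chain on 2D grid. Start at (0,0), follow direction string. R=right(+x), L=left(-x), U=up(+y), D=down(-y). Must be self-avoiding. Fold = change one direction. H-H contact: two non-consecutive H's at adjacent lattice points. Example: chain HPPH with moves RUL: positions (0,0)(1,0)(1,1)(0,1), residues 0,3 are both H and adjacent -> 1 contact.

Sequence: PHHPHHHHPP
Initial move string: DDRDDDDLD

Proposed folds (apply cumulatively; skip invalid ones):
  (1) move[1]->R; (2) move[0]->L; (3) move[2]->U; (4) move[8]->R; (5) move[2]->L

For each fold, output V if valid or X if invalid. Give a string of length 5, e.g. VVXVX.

Answer: VXXXX

Derivation:
Initial: DDRDDDDLD -> [(0, 0), (0, -1), (0, -2), (1, -2), (1, -3), (1, -4), (1, -5), (1, -6), (0, -6), (0, -7)]
Fold 1: move[1]->R => DRRDDDDLD VALID
Fold 2: move[0]->L => LRRDDDDLD INVALID (collision), skipped
Fold 3: move[2]->U => DRUDDDDLD INVALID (collision), skipped
Fold 4: move[8]->R => DRRDDDDLR INVALID (collision), skipped
Fold 5: move[2]->L => DRLDDDDLD INVALID (collision), skipped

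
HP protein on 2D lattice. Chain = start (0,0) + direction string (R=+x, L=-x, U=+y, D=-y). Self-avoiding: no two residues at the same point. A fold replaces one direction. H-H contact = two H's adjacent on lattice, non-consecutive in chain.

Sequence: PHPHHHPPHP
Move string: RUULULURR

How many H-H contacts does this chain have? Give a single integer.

Positions: [(0, 0), (1, 0), (1, 1), (1, 2), (0, 2), (0, 3), (-1, 3), (-1, 4), (0, 4), (1, 4)]
H-H contact: residue 5 @(0,3) - residue 8 @(0, 4)

Answer: 1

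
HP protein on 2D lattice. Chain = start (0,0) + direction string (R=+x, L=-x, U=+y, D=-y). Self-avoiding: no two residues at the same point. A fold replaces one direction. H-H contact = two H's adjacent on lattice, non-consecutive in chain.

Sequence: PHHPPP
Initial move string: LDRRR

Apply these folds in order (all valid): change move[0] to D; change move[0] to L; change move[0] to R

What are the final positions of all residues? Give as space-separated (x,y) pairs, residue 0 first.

Answer: (0,0) (1,0) (1,-1) (2,-1) (3,-1) (4,-1)

Derivation:
Initial moves: LDRRR
Fold: move[0]->D => DDRRR (positions: [(0, 0), (0, -1), (0, -2), (1, -2), (2, -2), (3, -2)])
Fold: move[0]->L => LDRRR (positions: [(0, 0), (-1, 0), (-1, -1), (0, -1), (1, -1), (2, -1)])
Fold: move[0]->R => RDRRR (positions: [(0, 0), (1, 0), (1, -1), (2, -1), (3, -1), (4, -1)])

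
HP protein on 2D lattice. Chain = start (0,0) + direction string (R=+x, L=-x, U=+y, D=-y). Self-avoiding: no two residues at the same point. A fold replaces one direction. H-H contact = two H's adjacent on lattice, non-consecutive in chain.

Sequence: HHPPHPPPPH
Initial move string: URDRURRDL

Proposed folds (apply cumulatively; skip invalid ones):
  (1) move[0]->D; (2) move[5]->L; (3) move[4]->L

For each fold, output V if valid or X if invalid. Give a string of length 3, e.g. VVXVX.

Answer: VXX

Derivation:
Initial: URDRURRDL -> [(0, 0), (0, 1), (1, 1), (1, 0), (2, 0), (2, 1), (3, 1), (4, 1), (4, 0), (3, 0)]
Fold 1: move[0]->D => DRDRURRDL VALID
Fold 2: move[5]->L => DRDRULRDL INVALID (collision), skipped
Fold 3: move[4]->L => DRDRLRRDL INVALID (collision), skipped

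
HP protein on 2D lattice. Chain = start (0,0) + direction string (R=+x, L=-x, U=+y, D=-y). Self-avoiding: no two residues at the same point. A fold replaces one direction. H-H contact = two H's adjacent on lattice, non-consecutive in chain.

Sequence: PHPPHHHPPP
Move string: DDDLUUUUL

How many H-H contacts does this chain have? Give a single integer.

Positions: [(0, 0), (0, -1), (0, -2), (0, -3), (-1, -3), (-1, -2), (-1, -1), (-1, 0), (-1, 1), (-2, 1)]
H-H contact: residue 1 @(0,-1) - residue 6 @(-1, -1)

Answer: 1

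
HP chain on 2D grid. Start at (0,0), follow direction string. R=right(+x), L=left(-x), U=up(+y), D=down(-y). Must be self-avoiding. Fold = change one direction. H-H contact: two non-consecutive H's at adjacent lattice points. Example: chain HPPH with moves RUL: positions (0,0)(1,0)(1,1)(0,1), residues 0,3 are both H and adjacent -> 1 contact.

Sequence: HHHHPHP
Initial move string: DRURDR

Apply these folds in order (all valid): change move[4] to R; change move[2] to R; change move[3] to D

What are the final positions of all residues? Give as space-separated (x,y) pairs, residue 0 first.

Initial moves: DRURDR
Fold: move[4]->R => DRURRR (positions: [(0, 0), (0, -1), (1, -1), (1, 0), (2, 0), (3, 0), (4, 0)])
Fold: move[2]->R => DRRRRR (positions: [(0, 0), (0, -1), (1, -1), (2, -1), (3, -1), (4, -1), (5, -1)])
Fold: move[3]->D => DRRDRR (positions: [(0, 0), (0, -1), (1, -1), (2, -1), (2, -2), (3, -2), (4, -2)])

Answer: (0,0) (0,-1) (1,-1) (2,-1) (2,-2) (3,-2) (4,-2)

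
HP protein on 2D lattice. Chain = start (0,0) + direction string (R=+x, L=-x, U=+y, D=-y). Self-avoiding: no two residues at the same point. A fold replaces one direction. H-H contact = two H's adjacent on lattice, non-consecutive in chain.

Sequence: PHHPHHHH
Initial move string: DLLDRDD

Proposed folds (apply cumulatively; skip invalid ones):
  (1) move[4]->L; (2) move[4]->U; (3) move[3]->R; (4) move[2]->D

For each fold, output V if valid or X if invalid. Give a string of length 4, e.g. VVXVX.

Answer: VXXV

Derivation:
Initial: DLLDRDD -> [(0, 0), (0, -1), (-1, -1), (-2, -1), (-2, -2), (-1, -2), (-1, -3), (-1, -4)]
Fold 1: move[4]->L => DLLDLDD VALID
Fold 2: move[4]->U => DLLDUDD INVALID (collision), skipped
Fold 3: move[3]->R => DLLRLDD INVALID (collision), skipped
Fold 4: move[2]->D => DLDDLDD VALID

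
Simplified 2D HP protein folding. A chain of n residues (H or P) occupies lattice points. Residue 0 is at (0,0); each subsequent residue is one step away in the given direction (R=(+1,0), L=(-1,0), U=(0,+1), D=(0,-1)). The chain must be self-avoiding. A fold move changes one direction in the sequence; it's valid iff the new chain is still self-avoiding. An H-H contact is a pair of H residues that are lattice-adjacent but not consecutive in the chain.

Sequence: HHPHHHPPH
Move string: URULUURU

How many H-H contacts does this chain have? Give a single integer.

Positions: [(0, 0), (0, 1), (1, 1), (1, 2), (0, 2), (0, 3), (0, 4), (1, 4), (1, 5)]
H-H contact: residue 1 @(0,1) - residue 4 @(0, 2)

Answer: 1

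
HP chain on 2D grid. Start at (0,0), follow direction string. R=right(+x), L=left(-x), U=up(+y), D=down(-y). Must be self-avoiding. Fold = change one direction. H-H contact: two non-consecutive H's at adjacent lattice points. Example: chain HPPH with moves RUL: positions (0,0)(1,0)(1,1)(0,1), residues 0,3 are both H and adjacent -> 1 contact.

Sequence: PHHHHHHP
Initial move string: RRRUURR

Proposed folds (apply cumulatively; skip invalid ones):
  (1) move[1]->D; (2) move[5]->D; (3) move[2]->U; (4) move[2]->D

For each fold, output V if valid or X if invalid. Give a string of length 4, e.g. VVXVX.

Answer: VXXX

Derivation:
Initial: RRRUURR -> [(0, 0), (1, 0), (2, 0), (3, 0), (3, 1), (3, 2), (4, 2), (5, 2)]
Fold 1: move[1]->D => RDRUURR VALID
Fold 2: move[5]->D => RDRUUDR INVALID (collision), skipped
Fold 3: move[2]->U => RDUUURR INVALID (collision), skipped
Fold 4: move[2]->D => RDDUURR INVALID (collision), skipped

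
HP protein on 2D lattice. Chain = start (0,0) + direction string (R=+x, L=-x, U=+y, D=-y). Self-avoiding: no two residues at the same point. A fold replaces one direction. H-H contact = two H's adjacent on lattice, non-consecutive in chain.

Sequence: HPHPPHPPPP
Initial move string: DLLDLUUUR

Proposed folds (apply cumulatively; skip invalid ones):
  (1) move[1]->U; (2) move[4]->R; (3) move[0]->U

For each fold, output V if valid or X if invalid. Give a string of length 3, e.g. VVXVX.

Answer: XXV

Derivation:
Initial: DLLDLUUUR -> [(0, 0), (0, -1), (-1, -1), (-2, -1), (-2, -2), (-3, -2), (-3, -1), (-3, 0), (-3, 1), (-2, 1)]
Fold 1: move[1]->U => DULDLUUUR INVALID (collision), skipped
Fold 2: move[4]->R => DLLDRUUUR INVALID (collision), skipped
Fold 3: move[0]->U => ULLDLUUUR VALID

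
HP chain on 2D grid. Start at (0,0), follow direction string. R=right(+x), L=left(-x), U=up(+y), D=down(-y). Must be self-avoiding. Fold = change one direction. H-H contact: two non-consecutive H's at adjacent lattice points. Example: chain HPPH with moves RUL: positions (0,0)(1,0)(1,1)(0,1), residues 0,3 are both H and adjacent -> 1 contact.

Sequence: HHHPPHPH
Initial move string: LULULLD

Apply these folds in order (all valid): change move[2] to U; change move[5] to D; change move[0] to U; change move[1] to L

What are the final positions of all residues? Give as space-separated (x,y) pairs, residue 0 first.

Answer: (0,0) (0,1) (-1,1) (-1,2) (-1,3) (-2,3) (-2,2) (-2,1)

Derivation:
Initial moves: LULULLD
Fold: move[2]->U => LUUULLD (positions: [(0, 0), (-1, 0), (-1, 1), (-1, 2), (-1, 3), (-2, 3), (-3, 3), (-3, 2)])
Fold: move[5]->D => LUUULDD (positions: [(0, 0), (-1, 0), (-1, 1), (-1, 2), (-1, 3), (-2, 3), (-2, 2), (-2, 1)])
Fold: move[0]->U => UUUULDD (positions: [(0, 0), (0, 1), (0, 2), (0, 3), (0, 4), (-1, 4), (-1, 3), (-1, 2)])
Fold: move[1]->L => ULUULDD (positions: [(0, 0), (0, 1), (-1, 1), (-1, 2), (-1, 3), (-2, 3), (-2, 2), (-2, 1)])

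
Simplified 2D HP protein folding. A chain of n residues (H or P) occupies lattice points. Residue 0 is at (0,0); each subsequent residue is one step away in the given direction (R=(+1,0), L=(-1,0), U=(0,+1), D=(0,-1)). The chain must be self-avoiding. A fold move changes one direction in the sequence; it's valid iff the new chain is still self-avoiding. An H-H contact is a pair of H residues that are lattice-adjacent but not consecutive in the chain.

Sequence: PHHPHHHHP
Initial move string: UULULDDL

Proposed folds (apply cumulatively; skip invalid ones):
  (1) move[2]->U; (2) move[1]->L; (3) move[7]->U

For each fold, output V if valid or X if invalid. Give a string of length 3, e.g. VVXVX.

Initial: UULULDDL -> [(0, 0), (0, 1), (0, 2), (-1, 2), (-1, 3), (-2, 3), (-2, 2), (-2, 1), (-3, 1)]
Fold 1: move[2]->U => UUUULDDL VALID
Fold 2: move[1]->L => ULUULDDL VALID
Fold 3: move[7]->U => ULUULDDU INVALID (collision), skipped

Answer: VVX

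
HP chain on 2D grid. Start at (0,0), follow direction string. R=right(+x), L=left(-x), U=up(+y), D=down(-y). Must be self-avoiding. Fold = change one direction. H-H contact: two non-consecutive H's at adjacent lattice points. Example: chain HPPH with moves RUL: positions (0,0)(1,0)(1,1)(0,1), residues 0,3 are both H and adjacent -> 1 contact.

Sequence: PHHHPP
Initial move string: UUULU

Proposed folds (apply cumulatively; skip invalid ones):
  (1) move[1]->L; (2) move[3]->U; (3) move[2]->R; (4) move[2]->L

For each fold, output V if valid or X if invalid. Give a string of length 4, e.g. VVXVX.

Answer: VVXV

Derivation:
Initial: UUULU -> [(0, 0), (0, 1), (0, 2), (0, 3), (-1, 3), (-1, 4)]
Fold 1: move[1]->L => ULULU VALID
Fold 2: move[3]->U => ULUUU VALID
Fold 3: move[2]->R => ULRUU INVALID (collision), skipped
Fold 4: move[2]->L => ULLUU VALID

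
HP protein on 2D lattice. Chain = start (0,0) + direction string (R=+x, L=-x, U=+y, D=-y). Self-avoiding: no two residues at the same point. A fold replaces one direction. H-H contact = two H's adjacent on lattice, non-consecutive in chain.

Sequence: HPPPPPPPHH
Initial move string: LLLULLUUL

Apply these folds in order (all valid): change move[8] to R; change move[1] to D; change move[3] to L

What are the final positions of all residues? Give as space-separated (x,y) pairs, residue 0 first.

Initial moves: LLLULLUUL
Fold: move[8]->R => LLLULLUUR (positions: [(0, 0), (-1, 0), (-2, 0), (-3, 0), (-3, 1), (-4, 1), (-5, 1), (-5, 2), (-5, 3), (-4, 3)])
Fold: move[1]->D => LDLULLUUR (positions: [(0, 0), (-1, 0), (-1, -1), (-2, -1), (-2, 0), (-3, 0), (-4, 0), (-4, 1), (-4, 2), (-3, 2)])
Fold: move[3]->L => LDLLLLUUR (positions: [(0, 0), (-1, 0), (-1, -1), (-2, -1), (-3, -1), (-4, -1), (-5, -1), (-5, 0), (-5, 1), (-4, 1)])

Answer: (0,0) (-1,0) (-1,-1) (-2,-1) (-3,-1) (-4,-1) (-5,-1) (-5,0) (-5,1) (-4,1)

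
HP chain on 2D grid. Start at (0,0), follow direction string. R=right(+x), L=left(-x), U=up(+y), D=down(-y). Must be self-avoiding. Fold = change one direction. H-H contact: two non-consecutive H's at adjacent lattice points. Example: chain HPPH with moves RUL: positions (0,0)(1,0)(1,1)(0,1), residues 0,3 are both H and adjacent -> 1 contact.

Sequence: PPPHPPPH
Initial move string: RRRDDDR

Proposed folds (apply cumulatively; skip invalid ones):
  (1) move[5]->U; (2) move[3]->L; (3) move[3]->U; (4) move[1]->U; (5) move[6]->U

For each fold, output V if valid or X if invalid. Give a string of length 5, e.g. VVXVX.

Initial: RRRDDDR -> [(0, 0), (1, 0), (2, 0), (3, 0), (3, -1), (3, -2), (3, -3), (4, -3)]
Fold 1: move[5]->U => RRRDDUR INVALID (collision), skipped
Fold 2: move[3]->L => RRRLDDR INVALID (collision), skipped
Fold 3: move[3]->U => RRRUDDR INVALID (collision), skipped
Fold 4: move[1]->U => RURDDDR VALID
Fold 5: move[6]->U => RURDDDU INVALID (collision), skipped

Answer: XXXVX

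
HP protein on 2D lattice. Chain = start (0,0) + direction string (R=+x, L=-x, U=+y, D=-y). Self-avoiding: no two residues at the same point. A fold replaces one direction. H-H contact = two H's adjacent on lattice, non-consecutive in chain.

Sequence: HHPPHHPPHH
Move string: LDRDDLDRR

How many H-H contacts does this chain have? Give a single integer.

Answer: 1

Derivation:
Positions: [(0, 0), (-1, 0), (-1, -1), (0, -1), (0, -2), (0, -3), (-1, -3), (-1, -4), (0, -4), (1, -4)]
H-H contact: residue 5 @(0,-3) - residue 8 @(0, -4)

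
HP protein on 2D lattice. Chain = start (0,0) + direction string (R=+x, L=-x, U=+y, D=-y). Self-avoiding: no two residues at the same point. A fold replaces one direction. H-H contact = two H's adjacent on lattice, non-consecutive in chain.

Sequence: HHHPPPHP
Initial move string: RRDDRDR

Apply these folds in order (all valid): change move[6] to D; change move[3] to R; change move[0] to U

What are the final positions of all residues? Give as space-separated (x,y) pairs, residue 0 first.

Initial moves: RRDDRDR
Fold: move[6]->D => RRDDRDD (positions: [(0, 0), (1, 0), (2, 0), (2, -1), (2, -2), (3, -2), (3, -3), (3, -4)])
Fold: move[3]->R => RRDRRDD (positions: [(0, 0), (1, 0), (2, 0), (2, -1), (3, -1), (4, -1), (4, -2), (4, -3)])
Fold: move[0]->U => URDRRDD (positions: [(0, 0), (0, 1), (1, 1), (1, 0), (2, 0), (3, 0), (3, -1), (3, -2)])

Answer: (0,0) (0,1) (1,1) (1,0) (2,0) (3,0) (3,-1) (3,-2)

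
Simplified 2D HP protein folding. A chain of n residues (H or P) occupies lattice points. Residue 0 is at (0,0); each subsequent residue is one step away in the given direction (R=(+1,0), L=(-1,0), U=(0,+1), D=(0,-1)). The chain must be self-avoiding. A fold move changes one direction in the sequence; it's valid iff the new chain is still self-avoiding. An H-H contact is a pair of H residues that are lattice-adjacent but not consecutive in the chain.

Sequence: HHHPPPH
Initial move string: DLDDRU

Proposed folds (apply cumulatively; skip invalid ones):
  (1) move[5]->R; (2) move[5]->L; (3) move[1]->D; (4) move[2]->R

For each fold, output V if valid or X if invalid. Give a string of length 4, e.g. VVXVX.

Initial: DLDDRU -> [(0, 0), (0, -1), (-1, -1), (-1, -2), (-1, -3), (0, -3), (0, -2)]
Fold 1: move[5]->R => DLDDRR VALID
Fold 2: move[5]->L => DLDDRL INVALID (collision), skipped
Fold 3: move[1]->D => DDDDRR VALID
Fold 4: move[2]->R => DDRDRR VALID

Answer: VXVV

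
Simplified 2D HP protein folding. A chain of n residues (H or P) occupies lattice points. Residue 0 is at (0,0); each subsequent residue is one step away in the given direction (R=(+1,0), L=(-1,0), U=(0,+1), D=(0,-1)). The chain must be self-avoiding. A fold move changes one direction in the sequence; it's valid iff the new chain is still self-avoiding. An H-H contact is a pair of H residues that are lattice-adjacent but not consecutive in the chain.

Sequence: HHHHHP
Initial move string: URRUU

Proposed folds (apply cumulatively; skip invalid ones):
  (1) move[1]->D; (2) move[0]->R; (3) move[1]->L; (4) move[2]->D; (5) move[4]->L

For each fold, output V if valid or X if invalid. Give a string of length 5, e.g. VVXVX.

Initial: URRUU -> [(0, 0), (0, 1), (1, 1), (2, 1), (2, 2), (2, 3)]
Fold 1: move[1]->D => UDRUU INVALID (collision), skipped
Fold 2: move[0]->R => RRRUU VALID
Fold 3: move[1]->L => RLRUU INVALID (collision), skipped
Fold 4: move[2]->D => RRDUU INVALID (collision), skipped
Fold 5: move[4]->L => RRRUL VALID

Answer: XVXXV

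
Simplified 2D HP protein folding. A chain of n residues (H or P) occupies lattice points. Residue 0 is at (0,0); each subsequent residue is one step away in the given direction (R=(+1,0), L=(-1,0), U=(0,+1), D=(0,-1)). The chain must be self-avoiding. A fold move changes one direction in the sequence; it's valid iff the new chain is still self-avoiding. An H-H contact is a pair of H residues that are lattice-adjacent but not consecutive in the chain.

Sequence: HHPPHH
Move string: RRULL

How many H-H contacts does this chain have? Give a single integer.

Positions: [(0, 0), (1, 0), (2, 0), (2, 1), (1, 1), (0, 1)]
H-H contact: residue 0 @(0,0) - residue 5 @(0, 1)
H-H contact: residue 1 @(1,0) - residue 4 @(1, 1)

Answer: 2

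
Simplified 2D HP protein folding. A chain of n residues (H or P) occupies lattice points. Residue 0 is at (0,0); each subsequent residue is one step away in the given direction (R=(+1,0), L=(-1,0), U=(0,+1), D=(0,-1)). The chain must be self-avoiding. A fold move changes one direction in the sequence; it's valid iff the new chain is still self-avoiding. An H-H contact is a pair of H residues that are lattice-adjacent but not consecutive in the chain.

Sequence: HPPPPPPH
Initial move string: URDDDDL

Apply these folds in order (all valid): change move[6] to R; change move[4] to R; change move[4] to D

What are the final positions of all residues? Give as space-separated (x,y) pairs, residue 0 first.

Answer: (0,0) (0,1) (1,1) (1,0) (1,-1) (1,-2) (1,-3) (2,-3)

Derivation:
Initial moves: URDDDDL
Fold: move[6]->R => URDDDDR (positions: [(0, 0), (0, 1), (1, 1), (1, 0), (1, -1), (1, -2), (1, -3), (2, -3)])
Fold: move[4]->R => URDDRDR (positions: [(0, 0), (0, 1), (1, 1), (1, 0), (1, -1), (2, -1), (2, -2), (3, -2)])
Fold: move[4]->D => URDDDDR (positions: [(0, 0), (0, 1), (1, 1), (1, 0), (1, -1), (1, -2), (1, -3), (2, -3)])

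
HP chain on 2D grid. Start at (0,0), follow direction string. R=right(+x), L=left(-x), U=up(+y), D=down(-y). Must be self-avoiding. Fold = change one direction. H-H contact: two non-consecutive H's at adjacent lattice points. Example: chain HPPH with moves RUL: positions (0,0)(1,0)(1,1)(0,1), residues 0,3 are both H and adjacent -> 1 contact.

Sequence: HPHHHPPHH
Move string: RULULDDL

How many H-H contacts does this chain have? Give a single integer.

Positions: [(0, 0), (1, 0), (1, 1), (0, 1), (0, 2), (-1, 2), (-1, 1), (-1, 0), (-2, 0)]
H-H contact: residue 0 @(0,0) - residue 7 @(-1, 0)
H-H contact: residue 0 @(0,0) - residue 3 @(0, 1)

Answer: 2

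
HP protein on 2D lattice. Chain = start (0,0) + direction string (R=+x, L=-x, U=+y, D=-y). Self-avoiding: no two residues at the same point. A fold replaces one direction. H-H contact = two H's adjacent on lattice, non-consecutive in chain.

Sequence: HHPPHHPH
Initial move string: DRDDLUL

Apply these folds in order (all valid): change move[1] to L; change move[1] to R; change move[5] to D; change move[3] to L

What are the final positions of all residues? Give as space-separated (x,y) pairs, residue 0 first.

Initial moves: DRDDLUL
Fold: move[1]->L => DLDDLUL (positions: [(0, 0), (0, -1), (-1, -1), (-1, -2), (-1, -3), (-2, -3), (-2, -2), (-3, -2)])
Fold: move[1]->R => DRDDLUL (positions: [(0, 0), (0, -1), (1, -1), (1, -2), (1, -3), (0, -3), (0, -2), (-1, -2)])
Fold: move[5]->D => DRDDLDL (positions: [(0, 0), (0, -1), (1, -1), (1, -2), (1, -3), (0, -3), (0, -4), (-1, -4)])
Fold: move[3]->L => DRDLLDL (positions: [(0, 0), (0, -1), (1, -1), (1, -2), (0, -2), (-1, -2), (-1, -3), (-2, -3)])

Answer: (0,0) (0,-1) (1,-1) (1,-2) (0,-2) (-1,-2) (-1,-3) (-2,-3)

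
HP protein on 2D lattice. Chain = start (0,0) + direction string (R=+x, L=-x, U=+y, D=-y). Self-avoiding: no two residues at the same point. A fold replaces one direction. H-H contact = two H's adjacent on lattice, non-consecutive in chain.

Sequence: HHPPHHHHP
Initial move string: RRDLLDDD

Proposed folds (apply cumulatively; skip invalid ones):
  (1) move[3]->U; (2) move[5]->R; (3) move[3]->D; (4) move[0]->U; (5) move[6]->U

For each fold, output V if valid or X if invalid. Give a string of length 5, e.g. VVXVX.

Initial: RRDLLDDD -> [(0, 0), (1, 0), (2, 0), (2, -1), (1, -1), (0, -1), (0, -2), (0, -3), (0, -4)]
Fold 1: move[3]->U => RRDULDDD INVALID (collision), skipped
Fold 2: move[5]->R => RRDLLRDD INVALID (collision), skipped
Fold 3: move[3]->D => RRDDLDDD VALID
Fold 4: move[0]->U => URDDLDDD VALID
Fold 5: move[6]->U => URDDLDUD INVALID (collision), skipped

Answer: XXVVX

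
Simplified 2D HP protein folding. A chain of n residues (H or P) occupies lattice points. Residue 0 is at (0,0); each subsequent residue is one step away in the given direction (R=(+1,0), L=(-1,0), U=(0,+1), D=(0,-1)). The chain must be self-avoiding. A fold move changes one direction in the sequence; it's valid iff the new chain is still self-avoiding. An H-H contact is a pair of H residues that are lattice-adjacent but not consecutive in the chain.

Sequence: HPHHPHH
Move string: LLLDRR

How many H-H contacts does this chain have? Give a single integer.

Positions: [(0, 0), (-1, 0), (-2, 0), (-3, 0), (-3, -1), (-2, -1), (-1, -1)]
H-H contact: residue 2 @(-2,0) - residue 5 @(-2, -1)

Answer: 1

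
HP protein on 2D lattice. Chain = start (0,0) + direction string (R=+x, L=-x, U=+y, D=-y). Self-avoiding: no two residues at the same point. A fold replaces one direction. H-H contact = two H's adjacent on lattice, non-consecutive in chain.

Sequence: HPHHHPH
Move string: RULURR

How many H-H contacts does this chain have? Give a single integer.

Positions: [(0, 0), (1, 0), (1, 1), (0, 1), (0, 2), (1, 2), (2, 2)]
H-H contact: residue 0 @(0,0) - residue 3 @(0, 1)

Answer: 1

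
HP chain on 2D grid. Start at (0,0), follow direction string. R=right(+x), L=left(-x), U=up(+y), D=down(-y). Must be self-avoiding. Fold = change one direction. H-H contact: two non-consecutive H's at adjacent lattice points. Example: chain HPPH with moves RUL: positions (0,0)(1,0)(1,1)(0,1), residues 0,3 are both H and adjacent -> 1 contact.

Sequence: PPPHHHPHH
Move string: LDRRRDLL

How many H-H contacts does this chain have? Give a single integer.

Answer: 2

Derivation:
Positions: [(0, 0), (-1, 0), (-1, -1), (0, -1), (1, -1), (2, -1), (2, -2), (1, -2), (0, -2)]
H-H contact: residue 3 @(0,-1) - residue 8 @(0, -2)
H-H contact: residue 4 @(1,-1) - residue 7 @(1, -2)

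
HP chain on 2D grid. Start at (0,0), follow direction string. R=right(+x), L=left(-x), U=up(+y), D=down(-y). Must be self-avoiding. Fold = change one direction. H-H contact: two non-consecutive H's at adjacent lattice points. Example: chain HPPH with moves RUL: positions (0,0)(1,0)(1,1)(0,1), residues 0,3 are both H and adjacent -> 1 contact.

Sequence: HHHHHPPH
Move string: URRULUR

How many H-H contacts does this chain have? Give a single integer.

Answer: 1

Derivation:
Positions: [(0, 0), (0, 1), (1, 1), (2, 1), (2, 2), (1, 2), (1, 3), (2, 3)]
H-H contact: residue 4 @(2,2) - residue 7 @(2, 3)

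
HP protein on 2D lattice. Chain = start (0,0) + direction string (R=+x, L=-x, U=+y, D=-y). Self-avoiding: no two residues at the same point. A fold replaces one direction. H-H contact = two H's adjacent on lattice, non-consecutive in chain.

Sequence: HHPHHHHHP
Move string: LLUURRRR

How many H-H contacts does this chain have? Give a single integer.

Answer: 0

Derivation:
Positions: [(0, 0), (-1, 0), (-2, 0), (-2, 1), (-2, 2), (-1, 2), (0, 2), (1, 2), (2, 2)]
No H-H contacts found.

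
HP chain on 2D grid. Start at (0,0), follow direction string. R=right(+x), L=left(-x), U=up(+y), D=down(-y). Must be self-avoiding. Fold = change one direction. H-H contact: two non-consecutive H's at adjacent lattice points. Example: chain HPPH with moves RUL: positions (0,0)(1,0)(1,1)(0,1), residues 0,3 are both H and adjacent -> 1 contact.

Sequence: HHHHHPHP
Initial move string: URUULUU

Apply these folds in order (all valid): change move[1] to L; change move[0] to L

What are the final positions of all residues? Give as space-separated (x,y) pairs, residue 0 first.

Answer: (0,0) (-1,0) (-2,0) (-2,1) (-2,2) (-3,2) (-3,3) (-3,4)

Derivation:
Initial moves: URUULUU
Fold: move[1]->L => ULUULUU (positions: [(0, 0), (0, 1), (-1, 1), (-1, 2), (-1, 3), (-2, 3), (-2, 4), (-2, 5)])
Fold: move[0]->L => LLUULUU (positions: [(0, 0), (-1, 0), (-2, 0), (-2, 1), (-2, 2), (-3, 2), (-3, 3), (-3, 4)])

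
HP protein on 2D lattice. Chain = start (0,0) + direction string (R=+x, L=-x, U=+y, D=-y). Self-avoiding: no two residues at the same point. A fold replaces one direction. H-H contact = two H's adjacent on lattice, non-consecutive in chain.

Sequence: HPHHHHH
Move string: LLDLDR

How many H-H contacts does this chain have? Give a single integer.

Positions: [(0, 0), (-1, 0), (-2, 0), (-2, -1), (-3, -1), (-3, -2), (-2, -2)]
H-H contact: residue 3 @(-2,-1) - residue 6 @(-2, -2)

Answer: 1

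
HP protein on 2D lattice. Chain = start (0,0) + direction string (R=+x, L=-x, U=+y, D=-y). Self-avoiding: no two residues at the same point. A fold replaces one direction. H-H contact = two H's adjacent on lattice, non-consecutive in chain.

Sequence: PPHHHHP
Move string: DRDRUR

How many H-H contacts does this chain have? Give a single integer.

Positions: [(0, 0), (0, -1), (1, -1), (1, -2), (2, -2), (2, -1), (3, -1)]
H-H contact: residue 2 @(1,-1) - residue 5 @(2, -1)

Answer: 1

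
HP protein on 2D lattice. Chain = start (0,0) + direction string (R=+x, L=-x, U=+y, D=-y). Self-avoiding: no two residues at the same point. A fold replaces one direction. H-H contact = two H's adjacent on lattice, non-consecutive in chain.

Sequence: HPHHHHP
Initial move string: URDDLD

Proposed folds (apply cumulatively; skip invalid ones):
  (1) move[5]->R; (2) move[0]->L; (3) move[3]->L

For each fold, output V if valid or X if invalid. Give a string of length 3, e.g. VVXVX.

Initial: URDDLD -> [(0, 0), (0, 1), (1, 1), (1, 0), (1, -1), (0, -1), (0, -2)]
Fold 1: move[5]->R => URDDLR INVALID (collision), skipped
Fold 2: move[0]->L => LRDDLD INVALID (collision), skipped
Fold 3: move[3]->L => URDLLD INVALID (collision), skipped

Answer: XXX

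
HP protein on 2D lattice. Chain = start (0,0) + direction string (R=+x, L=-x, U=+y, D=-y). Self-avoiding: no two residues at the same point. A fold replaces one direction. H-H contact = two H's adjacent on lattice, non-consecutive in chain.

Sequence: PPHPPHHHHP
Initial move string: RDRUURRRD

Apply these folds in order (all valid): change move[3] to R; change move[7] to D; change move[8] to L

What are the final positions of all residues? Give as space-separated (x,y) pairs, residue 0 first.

Answer: (0,0) (1,0) (1,-1) (2,-1) (3,-1) (3,0) (4,0) (5,0) (5,-1) (4,-1)

Derivation:
Initial moves: RDRUURRRD
Fold: move[3]->R => RDRRURRRD (positions: [(0, 0), (1, 0), (1, -1), (2, -1), (3, -1), (3, 0), (4, 0), (5, 0), (6, 0), (6, -1)])
Fold: move[7]->D => RDRRURRDD (positions: [(0, 0), (1, 0), (1, -1), (2, -1), (3, -1), (3, 0), (4, 0), (5, 0), (5, -1), (5, -2)])
Fold: move[8]->L => RDRRURRDL (positions: [(0, 0), (1, 0), (1, -1), (2, -1), (3, -1), (3, 0), (4, 0), (5, 0), (5, -1), (4, -1)])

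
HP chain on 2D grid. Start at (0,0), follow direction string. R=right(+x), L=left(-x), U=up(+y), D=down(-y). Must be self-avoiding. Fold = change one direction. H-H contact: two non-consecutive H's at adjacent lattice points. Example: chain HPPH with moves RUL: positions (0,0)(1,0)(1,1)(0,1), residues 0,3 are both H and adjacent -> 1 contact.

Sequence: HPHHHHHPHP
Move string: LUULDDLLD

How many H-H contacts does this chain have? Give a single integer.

Answer: 1

Derivation:
Positions: [(0, 0), (-1, 0), (-1, 1), (-1, 2), (-2, 2), (-2, 1), (-2, 0), (-3, 0), (-4, 0), (-4, -1)]
H-H contact: residue 2 @(-1,1) - residue 5 @(-2, 1)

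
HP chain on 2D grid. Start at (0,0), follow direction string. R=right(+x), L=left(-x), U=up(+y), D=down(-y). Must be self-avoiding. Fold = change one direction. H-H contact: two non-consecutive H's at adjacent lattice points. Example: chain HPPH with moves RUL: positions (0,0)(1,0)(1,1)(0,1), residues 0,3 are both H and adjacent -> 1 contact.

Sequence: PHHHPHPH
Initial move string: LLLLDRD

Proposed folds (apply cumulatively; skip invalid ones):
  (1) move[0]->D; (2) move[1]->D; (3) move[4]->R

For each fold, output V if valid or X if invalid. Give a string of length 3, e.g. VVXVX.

Initial: LLLLDRD -> [(0, 0), (-1, 0), (-2, 0), (-3, 0), (-4, 0), (-4, -1), (-3, -1), (-3, -2)]
Fold 1: move[0]->D => DLLLDRD VALID
Fold 2: move[1]->D => DDLLDRD VALID
Fold 3: move[4]->R => DDLLRRD INVALID (collision), skipped

Answer: VVX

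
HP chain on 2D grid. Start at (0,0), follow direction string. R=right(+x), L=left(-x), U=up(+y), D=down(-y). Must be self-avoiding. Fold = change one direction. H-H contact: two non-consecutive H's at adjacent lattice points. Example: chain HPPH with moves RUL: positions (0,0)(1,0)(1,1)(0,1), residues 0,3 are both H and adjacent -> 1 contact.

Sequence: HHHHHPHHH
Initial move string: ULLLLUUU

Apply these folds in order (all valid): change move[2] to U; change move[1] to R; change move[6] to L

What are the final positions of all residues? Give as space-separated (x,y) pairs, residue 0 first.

Answer: (0,0) (0,1) (1,1) (1,2) (0,2) (-1,2) (-1,3) (-2,3) (-2,4)

Derivation:
Initial moves: ULLLLUUU
Fold: move[2]->U => ULULLUUU (positions: [(0, 0), (0, 1), (-1, 1), (-1, 2), (-2, 2), (-3, 2), (-3, 3), (-3, 4), (-3, 5)])
Fold: move[1]->R => URULLUUU (positions: [(0, 0), (0, 1), (1, 1), (1, 2), (0, 2), (-1, 2), (-1, 3), (-1, 4), (-1, 5)])
Fold: move[6]->L => URULLULU (positions: [(0, 0), (0, 1), (1, 1), (1, 2), (0, 2), (-1, 2), (-1, 3), (-2, 3), (-2, 4)])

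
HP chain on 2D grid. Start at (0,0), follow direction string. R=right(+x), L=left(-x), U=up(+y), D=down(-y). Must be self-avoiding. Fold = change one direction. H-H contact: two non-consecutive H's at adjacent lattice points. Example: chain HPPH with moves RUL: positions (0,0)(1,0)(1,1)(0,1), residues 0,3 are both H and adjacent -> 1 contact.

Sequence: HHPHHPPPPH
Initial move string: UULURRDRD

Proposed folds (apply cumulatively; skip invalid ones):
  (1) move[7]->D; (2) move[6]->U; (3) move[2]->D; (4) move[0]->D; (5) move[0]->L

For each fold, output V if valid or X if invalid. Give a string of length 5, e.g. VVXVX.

Initial: UULURRDRD -> [(0, 0), (0, 1), (0, 2), (-1, 2), (-1, 3), (0, 3), (1, 3), (1, 2), (2, 2), (2, 1)]
Fold 1: move[7]->D => UULURRDDD VALID
Fold 2: move[6]->U => UULURRUDD INVALID (collision), skipped
Fold 3: move[2]->D => UUDURRDDD INVALID (collision), skipped
Fold 4: move[0]->D => DULURRDDD INVALID (collision), skipped
Fold 5: move[0]->L => LULURRDDD INVALID (collision), skipped

Answer: VXXXX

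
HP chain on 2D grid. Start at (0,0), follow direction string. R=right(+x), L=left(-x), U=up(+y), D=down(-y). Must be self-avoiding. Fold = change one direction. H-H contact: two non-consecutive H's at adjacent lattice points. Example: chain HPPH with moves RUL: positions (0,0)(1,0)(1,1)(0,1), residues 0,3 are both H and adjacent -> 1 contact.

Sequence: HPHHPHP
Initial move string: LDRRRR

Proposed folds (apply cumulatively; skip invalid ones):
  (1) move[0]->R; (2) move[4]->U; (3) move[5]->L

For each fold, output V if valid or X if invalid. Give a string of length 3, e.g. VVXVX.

Initial: LDRRRR -> [(0, 0), (-1, 0), (-1, -1), (0, -1), (1, -1), (2, -1), (3, -1)]
Fold 1: move[0]->R => RDRRRR VALID
Fold 2: move[4]->U => RDRRUR VALID
Fold 3: move[5]->L => RDRRUL VALID

Answer: VVV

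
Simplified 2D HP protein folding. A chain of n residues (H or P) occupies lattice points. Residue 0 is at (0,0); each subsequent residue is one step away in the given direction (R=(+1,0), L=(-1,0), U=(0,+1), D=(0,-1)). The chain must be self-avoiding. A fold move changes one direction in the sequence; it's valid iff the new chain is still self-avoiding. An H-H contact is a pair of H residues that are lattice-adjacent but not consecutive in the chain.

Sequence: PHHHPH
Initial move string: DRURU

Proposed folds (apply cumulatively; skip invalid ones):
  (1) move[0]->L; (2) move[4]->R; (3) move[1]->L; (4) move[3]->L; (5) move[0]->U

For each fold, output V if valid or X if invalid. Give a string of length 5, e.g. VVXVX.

Answer: XVXXV

Derivation:
Initial: DRURU -> [(0, 0), (0, -1), (1, -1), (1, 0), (2, 0), (2, 1)]
Fold 1: move[0]->L => LRURU INVALID (collision), skipped
Fold 2: move[4]->R => DRURR VALID
Fold 3: move[1]->L => DLURR INVALID (collision), skipped
Fold 4: move[3]->L => DRULR INVALID (collision), skipped
Fold 5: move[0]->U => URURR VALID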